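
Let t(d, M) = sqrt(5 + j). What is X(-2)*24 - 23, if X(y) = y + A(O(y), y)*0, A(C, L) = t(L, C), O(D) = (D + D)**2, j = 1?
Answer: -71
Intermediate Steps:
t(d, M) = sqrt(6) (t(d, M) = sqrt(5 + 1) = sqrt(6))
O(D) = 4*D**2 (O(D) = (2*D)**2 = 4*D**2)
A(C, L) = sqrt(6)
X(y) = y (X(y) = y + sqrt(6)*0 = y + 0 = y)
X(-2)*24 - 23 = -2*24 - 23 = -48 - 23 = -71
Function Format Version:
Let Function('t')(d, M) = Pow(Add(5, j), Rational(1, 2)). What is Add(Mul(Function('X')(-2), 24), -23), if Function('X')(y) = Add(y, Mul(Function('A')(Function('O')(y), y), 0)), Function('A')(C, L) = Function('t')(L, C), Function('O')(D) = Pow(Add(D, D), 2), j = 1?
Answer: -71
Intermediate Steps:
Function('t')(d, M) = Pow(6, Rational(1, 2)) (Function('t')(d, M) = Pow(Add(5, 1), Rational(1, 2)) = Pow(6, Rational(1, 2)))
Function('O')(D) = Mul(4, Pow(D, 2)) (Function('O')(D) = Pow(Mul(2, D), 2) = Mul(4, Pow(D, 2)))
Function('A')(C, L) = Pow(6, Rational(1, 2))
Function('X')(y) = y (Function('X')(y) = Add(y, Mul(Pow(6, Rational(1, 2)), 0)) = Add(y, 0) = y)
Add(Mul(Function('X')(-2), 24), -23) = Add(Mul(-2, 24), -23) = Add(-48, -23) = -71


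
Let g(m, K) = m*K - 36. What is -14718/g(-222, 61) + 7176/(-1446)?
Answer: -2115375/545383 ≈ -3.8787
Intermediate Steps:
g(m, K) = -36 + K*m (g(m, K) = K*m - 36 = -36 + K*m)
-14718/g(-222, 61) + 7176/(-1446) = -14718/(-36 + 61*(-222)) + 7176/(-1446) = -14718/(-36 - 13542) + 7176*(-1/1446) = -14718/(-13578) - 1196/241 = -14718*(-1/13578) - 1196/241 = 2453/2263 - 1196/241 = -2115375/545383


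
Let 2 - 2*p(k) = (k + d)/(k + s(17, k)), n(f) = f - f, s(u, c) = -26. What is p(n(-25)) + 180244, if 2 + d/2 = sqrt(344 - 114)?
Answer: 2343184/13 + sqrt(230)/26 ≈ 1.8025e+5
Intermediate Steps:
n(f) = 0
d = -4 + 2*sqrt(230) (d = -4 + 2*sqrt(344 - 114) = -4 + 2*sqrt(230) ≈ 26.332)
p(k) = 1 - (-4 + k + 2*sqrt(230))/(2*(-26 + k)) (p(k) = 1 - (k + (-4 + 2*sqrt(230)))/(2*(k - 26)) = 1 - (-4 + k + 2*sqrt(230))/(2*(-26 + k)))
p(n(-25)) + 180244 = (-24 + (1/2)*0 - sqrt(230))/(-26 + 0) + 180244 = (-24 + 0 - sqrt(230))/(-26) + 180244 = -(-24 - sqrt(230))/26 + 180244 = (12/13 + sqrt(230)/26) + 180244 = 2343184/13 + sqrt(230)/26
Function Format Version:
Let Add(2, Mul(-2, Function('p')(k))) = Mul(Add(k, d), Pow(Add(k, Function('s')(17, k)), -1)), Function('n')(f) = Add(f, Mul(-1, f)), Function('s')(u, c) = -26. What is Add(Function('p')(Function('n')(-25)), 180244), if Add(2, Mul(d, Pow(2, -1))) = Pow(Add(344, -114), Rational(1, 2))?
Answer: Add(Rational(2343184, 13), Mul(Rational(1, 26), Pow(230, Rational(1, 2)))) ≈ 1.8025e+5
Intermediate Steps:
Function('n')(f) = 0
d = Add(-4, Mul(2, Pow(230, Rational(1, 2)))) (d = Add(-4, Mul(2, Pow(Add(344, -114), Rational(1, 2)))) = Add(-4, Mul(2, Pow(230, Rational(1, 2)))) ≈ 26.332)
Function('p')(k) = Add(1, Mul(Rational(-1, 2), Pow(Add(-26, k), -1), Add(-4, k, Mul(2, Pow(230, Rational(1, 2)))))) (Function('p')(k) = Add(1, Mul(Rational(-1, 2), Mul(Add(k, Add(-4, Mul(2, Pow(230, Rational(1, 2))))), Pow(Add(k, -26), -1)))) = Add(1, Mul(Rational(-1, 2), Mul(Add(-4, k, Mul(2, Pow(230, Rational(1, 2)))), Pow(Add(-26, k), -1)))) = Add(1, Mul(Rational(-1, 2), Mul(Pow(Add(-26, k), -1), Add(-4, k, Mul(2, Pow(230, Rational(1, 2))))))) = Add(1, Mul(Rational(-1, 2), Pow(Add(-26, k), -1), Add(-4, k, Mul(2, Pow(230, Rational(1, 2)))))))
Add(Function('p')(Function('n')(-25)), 180244) = Add(Mul(Pow(Add(-26, 0), -1), Add(-24, Mul(Rational(1, 2), 0), Mul(-1, Pow(230, Rational(1, 2))))), 180244) = Add(Mul(Pow(-26, -1), Add(-24, 0, Mul(-1, Pow(230, Rational(1, 2))))), 180244) = Add(Mul(Rational(-1, 26), Add(-24, Mul(-1, Pow(230, Rational(1, 2))))), 180244) = Add(Add(Rational(12, 13), Mul(Rational(1, 26), Pow(230, Rational(1, 2)))), 180244) = Add(Rational(2343184, 13), Mul(Rational(1, 26), Pow(230, Rational(1, 2))))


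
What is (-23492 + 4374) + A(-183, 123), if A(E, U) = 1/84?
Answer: -1605911/84 ≈ -19118.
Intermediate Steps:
A(E, U) = 1/84
(-23492 + 4374) + A(-183, 123) = (-23492 + 4374) + 1/84 = -19118 + 1/84 = -1605911/84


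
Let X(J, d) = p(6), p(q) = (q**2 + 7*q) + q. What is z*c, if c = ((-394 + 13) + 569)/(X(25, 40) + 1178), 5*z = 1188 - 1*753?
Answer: 8178/631 ≈ 12.960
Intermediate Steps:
z = 87 (z = (1188 - 1*753)/5 = (1188 - 753)/5 = (1/5)*435 = 87)
p(q) = q**2 + 8*q
X(J, d) = 84 (X(J, d) = 6*(8 + 6) = 6*14 = 84)
c = 94/631 (c = ((-394 + 13) + 569)/(84 + 1178) = (-381 + 569)/1262 = 188*(1/1262) = 94/631 ≈ 0.14897)
z*c = 87*(94/631) = 8178/631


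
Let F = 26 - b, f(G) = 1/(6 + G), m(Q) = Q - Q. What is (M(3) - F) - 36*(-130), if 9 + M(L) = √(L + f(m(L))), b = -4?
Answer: 4641 + √114/6 ≈ 4642.8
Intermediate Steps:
m(Q) = 0
M(L) = -9 + √(⅙ + L) (M(L) = -9 + √(L + 1/(6 + 0)) = -9 + √(L + 1/6) = -9 + √(L + ⅙) = -9 + √(⅙ + L))
F = 30 (F = 26 - 1*(-4) = 26 + 4 = 30)
(M(3) - F) - 36*(-130) = ((-9 + √(6 + 36*3)/6) - 1*30) - 36*(-130) = ((-9 + √(6 + 108)/6) - 30) + 4680 = ((-9 + √114/6) - 30) + 4680 = (-39 + √114/6) + 4680 = 4641 + √114/6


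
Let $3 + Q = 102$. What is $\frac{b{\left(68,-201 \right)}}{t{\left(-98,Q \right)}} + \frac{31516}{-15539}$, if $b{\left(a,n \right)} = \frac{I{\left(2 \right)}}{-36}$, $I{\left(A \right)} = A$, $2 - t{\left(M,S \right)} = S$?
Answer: $- \frac{55011397}{27131094} \approx -2.0276$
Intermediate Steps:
$Q = 99$ ($Q = -3 + 102 = 99$)
$t{\left(M,S \right)} = 2 - S$
$b{\left(a,n \right)} = - \frac{1}{18}$ ($b{\left(a,n \right)} = \frac{2}{-36} = 2 \left(- \frac{1}{36}\right) = - \frac{1}{18}$)
$\frac{b{\left(68,-201 \right)}}{t{\left(-98,Q \right)}} + \frac{31516}{-15539} = - \frac{1}{18 \left(2 - 99\right)} + \frac{31516}{-15539} = - \frac{1}{18 \left(2 - 99\right)} + 31516 \left(- \frac{1}{15539}\right) = - \frac{1}{18 \left(-97\right)} - \frac{31516}{15539} = \left(- \frac{1}{18}\right) \left(- \frac{1}{97}\right) - \frac{31516}{15539} = \frac{1}{1746} - \frac{31516}{15539} = - \frac{55011397}{27131094}$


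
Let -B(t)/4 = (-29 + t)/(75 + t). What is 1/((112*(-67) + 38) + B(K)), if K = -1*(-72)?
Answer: -147/1097674 ≈ -0.00013392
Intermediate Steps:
K = 72
B(t) = -4*(-29 + t)/(75 + t)
1/((112*(-67) + 38) + B(K)) = 1/((112*(-67) + 38) + 4*(29 - 1*72)/(75 + 72)) = 1/((-7504 + 38) + 4*(29 - 72)/147) = 1/(-7466 + 4*(1/147)*(-43)) = 1/(-7466 - 172/147) = 1/(-1097674/147) = -147/1097674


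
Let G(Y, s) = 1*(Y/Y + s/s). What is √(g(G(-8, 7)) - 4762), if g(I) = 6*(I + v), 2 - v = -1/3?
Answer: 8*I*√74 ≈ 68.819*I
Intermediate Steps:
v = 7/3 (v = 2 - (-1)/3 = 2 - 1*(-⅓) = 2 + ⅓ = 7/3 ≈ 2.3333)
G(Y, s) = 2 (G(Y, s) = 1*(1 + 1) = 1*2 = 2)
g(I) = 14 + 6*I (g(I) = 6*(I + 7/3) = 6*(7/3 + I) = 14 + 6*I)
√(g(G(-8, 7)) - 4762) = √((14 + 6*2) - 4762) = √((14 + 12) - 4762) = √(26 - 4762) = √(-4736) = 8*I*√74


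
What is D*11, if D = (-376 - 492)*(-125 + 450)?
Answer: -3103100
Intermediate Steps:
D = -282100 (D = -868*325 = -282100)
D*11 = -282100*11 = -3103100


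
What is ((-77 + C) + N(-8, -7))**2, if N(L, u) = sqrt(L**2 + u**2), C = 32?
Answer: (-45 + sqrt(113))**2 ≈ 1181.3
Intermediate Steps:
((-77 + C) + N(-8, -7))**2 = ((-77 + 32) + sqrt((-8)**2 + (-7)**2))**2 = (-45 + sqrt(64 + 49))**2 = (-45 + sqrt(113))**2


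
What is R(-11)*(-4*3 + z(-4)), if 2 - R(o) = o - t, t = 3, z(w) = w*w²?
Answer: -1216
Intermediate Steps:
z(w) = w³
R(o) = 5 - o (R(o) = 2 - (o - 1*3) = 2 - (o - 3) = 2 - (-3 + o) = 2 + (3 - o) = 5 - o)
R(-11)*(-4*3 + z(-4)) = (5 - 1*(-11))*(-4*3 + (-4)³) = (5 + 11)*(-12 - 64) = 16*(-76) = -1216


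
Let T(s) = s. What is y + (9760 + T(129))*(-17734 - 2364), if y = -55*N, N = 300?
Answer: -198765622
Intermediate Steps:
y = -16500 (y = -55*300 = -16500)
y + (9760 + T(129))*(-17734 - 2364) = -16500 + (9760 + 129)*(-17734 - 2364) = -16500 + 9889*(-20098) = -16500 - 198749122 = -198765622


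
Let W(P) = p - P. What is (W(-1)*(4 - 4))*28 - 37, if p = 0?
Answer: -37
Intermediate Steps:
W(P) = -P (W(P) = 0 - P = -P)
(W(-1)*(4 - 4))*28 - 37 = ((-1*(-1))*(4 - 4))*28 - 37 = (1*0)*28 - 37 = 0*28 - 37 = 0 - 37 = -37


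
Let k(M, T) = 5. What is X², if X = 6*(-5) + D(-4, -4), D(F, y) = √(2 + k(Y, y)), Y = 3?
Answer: (30 - √7)² ≈ 748.25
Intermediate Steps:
D(F, y) = √7 (D(F, y) = √(2 + 5) = √7)
X = -30 + √7 (X = 6*(-5) + √7 = -30 + √7 ≈ -27.354)
X² = (-30 + √7)²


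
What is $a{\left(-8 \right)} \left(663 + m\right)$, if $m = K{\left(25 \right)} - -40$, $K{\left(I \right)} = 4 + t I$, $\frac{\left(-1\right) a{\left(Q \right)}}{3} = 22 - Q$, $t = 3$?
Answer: $-70380$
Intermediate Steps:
$a{\left(Q \right)} = -66 + 3 Q$ ($a{\left(Q \right)} = - 3 \left(22 - Q\right) = -66 + 3 Q$)
$K{\left(I \right)} = 4 + 3 I$
$m = 119$ ($m = \left(4 + 3 \cdot 25\right) - -40 = \left(4 + 75\right) + 40 = 79 + 40 = 119$)
$a{\left(-8 \right)} \left(663 + m\right) = \left(-66 + 3 \left(-8\right)\right) \left(663 + 119\right) = \left(-66 - 24\right) 782 = \left(-90\right) 782 = -70380$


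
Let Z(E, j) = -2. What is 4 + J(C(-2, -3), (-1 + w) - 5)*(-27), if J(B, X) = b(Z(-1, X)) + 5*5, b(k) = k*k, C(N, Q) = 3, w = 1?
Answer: -779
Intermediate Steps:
b(k) = k²
J(B, X) = 29 (J(B, X) = (-2)² + 5*5 = 4 + 25 = 29)
4 + J(C(-2, -3), (-1 + w) - 5)*(-27) = 4 + 29*(-27) = 4 - 783 = -779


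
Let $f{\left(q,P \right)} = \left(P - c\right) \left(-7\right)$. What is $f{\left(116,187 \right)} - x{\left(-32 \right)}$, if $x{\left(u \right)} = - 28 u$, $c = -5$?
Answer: $-2240$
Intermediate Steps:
$f{\left(q,P \right)} = -35 - 7 P$ ($f{\left(q,P \right)} = \left(P - -5\right) \left(-7\right) = \left(P + 5\right) \left(-7\right) = \left(5 + P\right) \left(-7\right) = -35 - 7 P$)
$f{\left(116,187 \right)} - x{\left(-32 \right)} = \left(-35 - 1309\right) - \left(-28\right) \left(-32\right) = \left(-35 - 1309\right) - 896 = -1344 - 896 = -2240$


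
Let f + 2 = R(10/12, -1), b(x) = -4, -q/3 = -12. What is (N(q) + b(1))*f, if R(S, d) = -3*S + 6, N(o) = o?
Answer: 48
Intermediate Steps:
q = 36 (q = -3*(-12) = 36)
R(S, d) = 6 - 3*S
f = 3/2 (f = -2 + (6 - 30/12) = -2 + (6 - 3*⅚) = -2 + (6 - 5/2) = -2 + 7/2 = 3/2 ≈ 1.5000)
(N(q) + b(1))*f = (36 - 4)*(3/2) = 32*(3/2) = 48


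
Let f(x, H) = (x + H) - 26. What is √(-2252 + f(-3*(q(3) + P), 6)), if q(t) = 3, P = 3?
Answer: I*√2290 ≈ 47.854*I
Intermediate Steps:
f(x, H) = -26 + H + x (f(x, H) = (H + x) - 26 = -26 + H + x)
√(-2252 + f(-3*(q(3) + P), 6)) = √(-2252 + (-26 + 6 - 3*(3 + 3))) = √(-2252 + (-26 + 6 - 3*6)) = √(-2252 + (-26 + 6 - 18)) = √(-2252 - 38) = √(-2290) = I*√2290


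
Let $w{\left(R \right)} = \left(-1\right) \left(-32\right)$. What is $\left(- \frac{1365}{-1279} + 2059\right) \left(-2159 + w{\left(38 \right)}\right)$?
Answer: $- \frac{5604274902}{1279} \approx -4.3818 \cdot 10^{6}$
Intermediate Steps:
$w{\left(R \right)} = 32$
$\left(- \frac{1365}{-1279} + 2059\right) \left(-2159 + w{\left(38 \right)}\right) = \left(- \frac{1365}{-1279} + 2059\right) \left(-2159 + 32\right) = \left(\left(-1365\right) \left(- \frac{1}{1279}\right) + 2059\right) \left(-2127\right) = \left(\frac{1365}{1279} + 2059\right) \left(-2127\right) = \frac{2634826}{1279} \left(-2127\right) = - \frac{5604274902}{1279}$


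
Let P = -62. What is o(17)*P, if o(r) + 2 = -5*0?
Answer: 124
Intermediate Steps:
o(r) = -2 (o(r) = -2 - 5*0 = -2 + 0 = -2)
o(17)*P = -2*(-62) = 124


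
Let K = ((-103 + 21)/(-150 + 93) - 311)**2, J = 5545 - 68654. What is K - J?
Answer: 516387166/3249 ≈ 1.5894e+5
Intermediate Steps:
J = -63109
K = 311346025/3249 (K = (-82/(-57) - 311)**2 = (-82*(-1/57) - 311)**2 = (82/57 - 311)**2 = (-17645/57)**2 = 311346025/3249 ≈ 95828.)
K - J = 311346025/3249 - 1*(-63109) = 311346025/3249 + 63109 = 516387166/3249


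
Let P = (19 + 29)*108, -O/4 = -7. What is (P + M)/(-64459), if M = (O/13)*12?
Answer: -67728/837967 ≈ -0.080824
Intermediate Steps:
O = 28 (O = -4*(-7) = 28)
P = 5184 (P = 48*108 = 5184)
M = 336/13 (M = (28/13)*12 = 336/13 ≈ 25.846)
(P + M)/(-64459) = (5184 + 336/13)/(-64459) = (67728/13)*(-1/64459) = -67728/837967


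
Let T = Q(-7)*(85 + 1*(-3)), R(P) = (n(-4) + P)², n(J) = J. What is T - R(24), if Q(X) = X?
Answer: -974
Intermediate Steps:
R(P) = (-4 + P)²
T = -574 (T = -7*(85 + 1*(-3)) = -7*(85 - 3) = -7*82 = -574)
T - R(24) = -574 - (-4 + 24)² = -574 - 1*20² = -574 - 1*400 = -574 - 400 = -974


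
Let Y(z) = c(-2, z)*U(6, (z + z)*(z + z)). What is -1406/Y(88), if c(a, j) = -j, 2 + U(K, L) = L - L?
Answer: -703/88 ≈ -7.9886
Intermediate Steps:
U(K, L) = -2 (U(K, L) = -2 + (L - L) = -2 + 0 = -2)
Y(z) = 2*z (Y(z) = -z*(-2) = 2*z)
-1406/Y(88) = -1406/(2*88) = -1406/176 = -1406*1/176 = -703/88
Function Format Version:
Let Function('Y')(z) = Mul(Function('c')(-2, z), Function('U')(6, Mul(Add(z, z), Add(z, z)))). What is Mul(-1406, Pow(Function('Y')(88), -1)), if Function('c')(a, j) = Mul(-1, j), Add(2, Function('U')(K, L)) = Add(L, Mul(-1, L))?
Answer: Rational(-703, 88) ≈ -7.9886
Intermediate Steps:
Function('U')(K, L) = -2 (Function('U')(K, L) = Add(-2, Add(L, Mul(-1, L))) = Add(-2, 0) = -2)
Function('Y')(z) = Mul(2, z) (Function('Y')(z) = Mul(Mul(-1, z), -2) = Mul(2, z))
Mul(-1406, Pow(Function('Y')(88), -1)) = Mul(-1406, Pow(Mul(2, 88), -1)) = Mul(-1406, Pow(176, -1)) = Mul(-1406, Rational(1, 176)) = Rational(-703, 88)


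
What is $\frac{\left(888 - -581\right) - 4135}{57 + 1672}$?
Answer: $- \frac{2666}{1729} \approx -1.5419$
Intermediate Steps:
$\frac{\left(888 - -581\right) - 4135}{57 + 1672} = \frac{\left(888 + 581\right) - 4135}{1729} = \left(1469 - 4135\right) \frac{1}{1729} = \left(-2666\right) \frac{1}{1729} = - \frac{2666}{1729}$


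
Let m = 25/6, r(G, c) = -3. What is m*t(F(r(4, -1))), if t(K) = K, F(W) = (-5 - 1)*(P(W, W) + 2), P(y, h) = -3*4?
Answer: 250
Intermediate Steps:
P(y, h) = -12
F(W) = 60 (F(W) = (-5 - 1)*(-12 + 2) = -6*(-10) = 60)
m = 25/6 (m = 25*(1/6) = 25/6 ≈ 4.1667)
m*t(F(r(4, -1))) = (25/6)*60 = 250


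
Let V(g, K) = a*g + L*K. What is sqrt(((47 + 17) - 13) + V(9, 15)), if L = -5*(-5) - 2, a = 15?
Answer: 3*sqrt(59) ≈ 23.043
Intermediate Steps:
L = 23 (L = 25 - 2 = 23)
V(g, K) = 15*g + 23*K
sqrt(((47 + 17) - 13) + V(9, 15)) = sqrt(((47 + 17) - 13) + (15*9 + 23*15)) = sqrt((64 - 13) + (135 + 345)) = sqrt(51 + 480) = sqrt(531) = 3*sqrt(59)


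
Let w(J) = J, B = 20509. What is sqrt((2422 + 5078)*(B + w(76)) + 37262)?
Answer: sqrt(154424762) ≈ 12427.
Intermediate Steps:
sqrt((2422 + 5078)*(B + w(76)) + 37262) = sqrt((2422 + 5078)*(20509 + 76) + 37262) = sqrt(7500*20585 + 37262) = sqrt(154387500 + 37262) = sqrt(154424762)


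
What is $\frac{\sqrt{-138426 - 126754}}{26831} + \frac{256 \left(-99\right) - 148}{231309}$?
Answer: $- \frac{25492}{231309} + \frac{2 i \sqrt{66295}}{26831} \approx -0.11021 + 0.019193 i$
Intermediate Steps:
$\frac{\sqrt{-138426 - 126754}}{26831} + \frac{256 \left(-99\right) - 148}{231309} = \sqrt{-265180} \cdot \frac{1}{26831} + \left(-25344 - 148\right) \frac{1}{231309} = 2 i \sqrt{66295} \cdot \frac{1}{26831} - \frac{25492}{231309} = \frac{2 i \sqrt{66295}}{26831} - \frac{25492}{231309} = - \frac{25492}{231309} + \frac{2 i \sqrt{66295}}{26831}$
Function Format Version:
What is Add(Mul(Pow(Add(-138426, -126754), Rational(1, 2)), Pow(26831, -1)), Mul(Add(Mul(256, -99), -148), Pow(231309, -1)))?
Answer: Add(Rational(-25492, 231309), Mul(Rational(2, 26831), I, Pow(66295, Rational(1, 2)))) ≈ Add(-0.11021, Mul(0.019193, I))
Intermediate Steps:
Add(Mul(Pow(Add(-138426, -126754), Rational(1, 2)), Pow(26831, -1)), Mul(Add(Mul(256, -99), -148), Pow(231309, -1))) = Add(Mul(Pow(-265180, Rational(1, 2)), Rational(1, 26831)), Mul(Add(-25344, -148), Rational(1, 231309))) = Add(Mul(Mul(2, I, Pow(66295, Rational(1, 2))), Rational(1, 26831)), Mul(-25492, Rational(1, 231309))) = Add(Mul(Rational(2, 26831), I, Pow(66295, Rational(1, 2))), Rational(-25492, 231309)) = Add(Rational(-25492, 231309), Mul(Rational(2, 26831), I, Pow(66295, Rational(1, 2))))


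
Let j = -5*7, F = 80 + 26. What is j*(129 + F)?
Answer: -8225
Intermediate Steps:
F = 106
j = -35
j*(129 + F) = -35*(129 + 106) = -35*235 = -8225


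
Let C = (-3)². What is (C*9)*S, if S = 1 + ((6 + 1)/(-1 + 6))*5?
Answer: 648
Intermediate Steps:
S = 8 (S = 1 + (7/5)*5 = 1 + 7 = 8)
C = 9
(C*9)*S = (9*9)*8 = 81*8 = 648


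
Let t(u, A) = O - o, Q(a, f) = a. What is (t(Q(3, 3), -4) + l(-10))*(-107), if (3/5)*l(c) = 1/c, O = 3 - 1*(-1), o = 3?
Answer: -535/6 ≈ -89.167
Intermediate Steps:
O = 4 (O = 3 + 1 = 4)
t(u, A) = 1 (t(u, A) = 4 - 1*3 = 4 - 3 = 1)
l(c) = 5/(3*c)
(t(Q(3, 3), -4) + l(-10))*(-107) = (1 + (5/3)/(-10))*(-107) = (1 + (5/3)*(-⅒))*(-107) = (1 - ⅙)*(-107) = (⅚)*(-107) = -535/6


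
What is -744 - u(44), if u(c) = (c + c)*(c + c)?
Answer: -8488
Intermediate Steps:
u(c) = 4*c² (u(c) = (2*c)*(2*c) = 4*c²)
-744 - u(44) = -744 - 4*44² = -744 - 4*1936 = -744 - 1*7744 = -744 - 7744 = -8488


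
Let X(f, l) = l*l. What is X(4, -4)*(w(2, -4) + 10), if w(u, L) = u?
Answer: 192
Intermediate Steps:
X(f, l) = l²
X(4, -4)*(w(2, -4) + 10) = (-4)²*(2 + 10) = 16*12 = 192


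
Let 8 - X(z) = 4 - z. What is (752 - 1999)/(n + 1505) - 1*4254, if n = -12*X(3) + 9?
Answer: -6084467/1430 ≈ -4254.9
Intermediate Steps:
X(z) = 4 + z (X(z) = 8 - (4 - z) = 8 + (-4 + z) = 4 + z)
n = -75 (n = -12*(4 + 3) + 9 = -12*7 + 9 = -84 + 9 = -75)
(752 - 1999)/(n + 1505) - 1*4254 = (752 - 1999)/(-75 + 1505) - 1*4254 = -1247/1430 - 4254 = -6084467/1430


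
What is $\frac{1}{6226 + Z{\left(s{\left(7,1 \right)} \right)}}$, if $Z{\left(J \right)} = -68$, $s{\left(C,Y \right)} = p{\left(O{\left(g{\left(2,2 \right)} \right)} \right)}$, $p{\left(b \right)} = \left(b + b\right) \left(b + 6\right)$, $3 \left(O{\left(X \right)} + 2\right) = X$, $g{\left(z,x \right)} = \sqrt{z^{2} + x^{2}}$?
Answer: $\frac{1}{6158} \approx 0.00016239$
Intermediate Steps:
$g{\left(z,x \right)} = \sqrt{x^{2} + z^{2}}$
$O{\left(X \right)} = -2 + \frac{X}{3}$
$p{\left(b \right)} = 2 b \left(6 + b\right)$
$s{\left(C,Y \right)} = 2 \left(-2 + \frac{2 \sqrt{2}}{3}\right) \left(4 + \frac{2 \sqrt{2}}{3}\right)$ ($s{\left(C,Y \right)} = 2 \left(-2 + \frac{\sqrt{2^{2} + 2^{2}}}{3}\right) \left(6 - \left(2 - \frac{\sqrt{2^{2} + 2^{2}}}{3}\right)\right) = 2 \left(-2 + \frac{\sqrt{4 + 4}}{3}\right) \left(6 - \left(2 - \frac{\sqrt{4 + 4}}{3}\right)\right) = 2 \left(-2 + \frac{\sqrt{8}}{3}\right) \left(6 - \left(2 - \frac{\sqrt{8}}{3}\right)\right) = 2 \left(-2 + \frac{2 \sqrt{2}}{3}\right) \left(6 - \left(2 - \frac{2 \sqrt{2}}{3}\right)\right) = 2 \left(-2 + \frac{2 \sqrt{2}}{3}\right) \left(4 + \frac{2 \sqrt{2}}{3}\right)$)
$\frac{1}{6226 + Z{\left(s{\left(7,1 \right)} \right)}} = \frac{1}{6226 - 68} = \frac{1}{6158}$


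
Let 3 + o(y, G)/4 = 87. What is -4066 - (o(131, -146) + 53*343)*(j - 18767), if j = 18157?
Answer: 11290084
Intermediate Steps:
o(y, G) = 336 (o(y, G) = -12 + 4*87 = -12 + 348 = 336)
-4066 - (o(131, -146) + 53*343)*(j - 18767) = -4066 - (336 + 53*343)*(18157 - 18767) = -4066 - (336 + 18179)*(-610) = -4066 - 18515*(-610) = -4066 - 1*(-11294150) = -4066 + 11294150 = 11290084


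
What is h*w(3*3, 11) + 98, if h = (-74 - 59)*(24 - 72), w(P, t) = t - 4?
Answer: 44786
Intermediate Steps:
w(P, t) = -4 + t
h = 6384 (h = -133*(-48) = 6384)
h*w(3*3, 11) + 98 = 6384*(-4 + 11) + 98 = 6384*7 + 98 = 44688 + 98 = 44786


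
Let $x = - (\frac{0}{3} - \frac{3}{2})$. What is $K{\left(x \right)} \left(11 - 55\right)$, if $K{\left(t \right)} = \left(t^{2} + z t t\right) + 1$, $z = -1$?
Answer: $-44$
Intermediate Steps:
$x = \frac{3}{2}$ ($x = - (0 \cdot \frac{1}{3} - \frac{3}{2}) = - (0 - \frac{3}{2}) = \left(-1\right) \left(- \frac{3}{2}\right) = \frac{3}{2} \approx 1.5$)
$K{\left(t \right)} = 1$ ($K{\left(t \right)} = \left(t^{2} + - t t\right) + 1 = \left(t^{2} - t^{2}\right) + 1 = 0 + 1 = 1$)
$K{\left(x \right)} \left(11 - 55\right) = 1 \left(11 - 55\right) = 1 \left(-44\right) = -44$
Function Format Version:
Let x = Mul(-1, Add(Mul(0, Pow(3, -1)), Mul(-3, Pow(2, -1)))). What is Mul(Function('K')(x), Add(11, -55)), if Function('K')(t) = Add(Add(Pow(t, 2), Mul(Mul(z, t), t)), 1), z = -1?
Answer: -44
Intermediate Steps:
x = Rational(3, 2) (x = Mul(-1, Add(Mul(0, Rational(1, 3)), Mul(-3, Rational(1, 2)))) = Mul(-1, Add(0, Rational(-3, 2))) = Mul(-1, Rational(-3, 2)) = Rational(3, 2) ≈ 1.5000)
Function('K')(t) = 1 (Function('K')(t) = Add(Add(Pow(t, 2), Mul(Mul(-1, t), t)), 1) = Add(Add(Pow(t, 2), Mul(-1, Pow(t, 2))), 1) = Add(0, 1) = 1)
Mul(Function('K')(x), Add(11, -55)) = Mul(1, Add(11, -55)) = Mul(1, -44) = -44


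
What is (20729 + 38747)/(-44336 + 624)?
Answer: -14869/10928 ≈ -1.3606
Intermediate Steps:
(20729 + 38747)/(-44336 + 624) = 59476/(-43712) = 59476*(-1/43712) = -14869/10928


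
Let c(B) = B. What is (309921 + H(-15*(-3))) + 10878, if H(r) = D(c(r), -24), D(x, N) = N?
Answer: 320775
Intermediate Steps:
H(r) = -24
(309921 + H(-15*(-3))) + 10878 = (309921 - 24) + 10878 = 309897 + 10878 = 320775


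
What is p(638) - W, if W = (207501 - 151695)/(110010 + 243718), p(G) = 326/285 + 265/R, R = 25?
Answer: 584011453/50406240 ≈ 11.586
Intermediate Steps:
p(G) = 3347/285 (p(G) = 326/285 + 265/25 = 326*(1/285) + 265*(1/25) = 326/285 + 53/5 = 3347/285)
W = 27903/176864 (W = 55806/353728 = 55806*(1/353728) = 27903/176864 ≈ 0.15777)
p(638) - W = 3347/285 - 1*27903/176864 = 3347/285 - 27903/176864 = 584011453/50406240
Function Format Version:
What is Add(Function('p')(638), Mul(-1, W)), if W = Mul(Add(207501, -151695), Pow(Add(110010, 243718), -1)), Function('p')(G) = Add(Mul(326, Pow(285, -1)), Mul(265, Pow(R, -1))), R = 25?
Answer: Rational(584011453, 50406240) ≈ 11.586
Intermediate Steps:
Function('p')(G) = Rational(3347, 285) (Function('p')(G) = Add(Mul(326, Pow(285, -1)), Mul(265, Pow(25, -1))) = Add(Mul(326, Rational(1, 285)), Mul(265, Rational(1, 25))) = Add(Rational(326, 285), Rational(53, 5)) = Rational(3347, 285))
W = Rational(27903, 176864) (W = Mul(55806, Pow(353728, -1)) = Mul(55806, Rational(1, 353728)) = Rational(27903, 176864) ≈ 0.15777)
Add(Function('p')(638), Mul(-1, W)) = Add(Rational(3347, 285), Mul(-1, Rational(27903, 176864))) = Add(Rational(3347, 285), Rational(-27903, 176864)) = Rational(584011453, 50406240)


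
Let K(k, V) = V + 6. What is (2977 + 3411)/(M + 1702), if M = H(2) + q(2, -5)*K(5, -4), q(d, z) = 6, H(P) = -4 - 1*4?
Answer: 3194/853 ≈ 3.7444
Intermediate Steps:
H(P) = -8 (H(P) = -4 - 4 = -8)
K(k, V) = 6 + V
M = 4 (M = -8 + 6*(6 - 4) = -8 + 6*2 = -8 + 12 = 4)
(2977 + 3411)/(M + 1702) = (2977 + 3411)/(4 + 1702) = 6388/1706 = 6388*(1/1706) = 3194/853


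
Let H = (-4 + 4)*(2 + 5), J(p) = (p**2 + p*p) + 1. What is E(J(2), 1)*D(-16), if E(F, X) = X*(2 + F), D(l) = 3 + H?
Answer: 33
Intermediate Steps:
J(p) = 1 + 2*p**2 (J(p) = (p**2 + p**2) + 1 = 2*p**2 + 1 = 1 + 2*p**2)
H = 0 (H = 0*7 = 0)
D(l) = 3 (D(l) = 3 + 0 = 3)
E(J(2), 1)*D(-16) = (1*(2 + (1 + 2*2**2)))*3 = (1*(2 + (1 + 2*4)))*3 = (1*(2 + (1 + 8)))*3 = (1*(2 + 9))*3 = (1*11)*3 = 11*3 = 33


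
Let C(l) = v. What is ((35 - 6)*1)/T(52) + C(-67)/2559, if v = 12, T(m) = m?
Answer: 24945/44356 ≈ 0.56238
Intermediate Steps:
C(l) = 12
((35 - 6)*1)/T(52) + C(-67)/2559 = ((35 - 6)*1)/52 + 12/2559 = (29*1)*(1/52) + 12*(1/2559) = 29*(1/52) + 4/853 = 29/52 + 4/853 = 24945/44356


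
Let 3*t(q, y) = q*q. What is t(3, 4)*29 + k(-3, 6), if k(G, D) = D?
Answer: 93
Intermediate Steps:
t(q, y) = q**2/3 (t(q, y) = (q*q)/3 = q**2/3)
t(3, 4)*29 + k(-3, 6) = ((1/3)*3**2)*29 + 6 = ((1/3)*9)*29 + 6 = 3*29 + 6 = 87 + 6 = 93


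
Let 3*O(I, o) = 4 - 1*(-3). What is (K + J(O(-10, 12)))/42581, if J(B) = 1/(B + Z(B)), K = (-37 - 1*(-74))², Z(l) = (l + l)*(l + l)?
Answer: 297082/9240077 ≈ 0.032151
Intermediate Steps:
O(I, o) = 7/3 (O(I, o) = (4 - 1*(-3))/3 = (4 + 3)/3 = (⅓)*7 = 7/3)
Z(l) = 4*l² (Z(l) = (2*l)*(2*l) = 4*l²)
K = 1369 (K = (-37 + 74)² = 37² = 1369)
J(B) = 1/(B + 4*B²)
(K + J(O(-10, 12)))/42581 = (1369 + 1/((7/3)*(1 + 4*(7/3))))/42581 = (1369 + 3/(7*(1 + 28/3)))*(1/42581) = (1369 + 3/(7*(31/3)))*(1/42581) = (1369 + (3/7)*(3/31))*(1/42581) = (1369 + 9/217)*(1/42581) = (297082/217)*(1/42581) = 297082/9240077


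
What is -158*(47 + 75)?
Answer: -19276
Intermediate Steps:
-158*(47 + 75) = -158*122 = -19276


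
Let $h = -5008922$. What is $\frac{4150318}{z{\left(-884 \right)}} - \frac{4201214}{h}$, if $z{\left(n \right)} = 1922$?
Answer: $\frac{5199173467626}{2406787021} \approx 2160.2$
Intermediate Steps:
$\frac{4150318}{z{\left(-884 \right)}} - \frac{4201214}{h} = \frac{4150318}{1922} - \frac{4201214}{-5008922} = 4150318 \cdot \frac{1}{1922} - - \frac{2100607}{2504461} = \frac{2075159}{961} + \frac{2100607}{2504461} = \frac{5199173467626}{2406787021}$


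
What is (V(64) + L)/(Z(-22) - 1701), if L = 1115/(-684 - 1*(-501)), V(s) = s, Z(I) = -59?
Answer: -10597/322080 ≈ -0.032902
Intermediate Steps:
L = -1115/183 (L = 1115/(-684 + 501) = 1115/(-183) = 1115*(-1/183) = -1115/183 ≈ -6.0929)
(V(64) + L)/(Z(-22) - 1701) = (64 - 1115/183)/(-59 - 1701) = (10597/183)/(-1760) = (10597/183)*(-1/1760) = -10597/322080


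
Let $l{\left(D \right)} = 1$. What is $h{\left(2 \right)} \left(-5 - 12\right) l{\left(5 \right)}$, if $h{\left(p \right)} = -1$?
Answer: $17$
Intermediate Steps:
$h{\left(2 \right)} \left(-5 - 12\right) l{\left(5 \right)} = - (-5 - 12) 1 = \left(-1\right) \left(-17\right) 1 = 17 \cdot 1 = 17$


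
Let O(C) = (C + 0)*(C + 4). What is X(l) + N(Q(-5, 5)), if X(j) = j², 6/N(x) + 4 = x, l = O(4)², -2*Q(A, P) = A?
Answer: 1048572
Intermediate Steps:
O(C) = C*(4 + C)
Q(A, P) = -A/2
l = 1024 (l = (4*(4 + 4))² = (4*8)² = 32² = 1024)
N(x) = 6/(-4 + x)
X(l) + N(Q(-5, 5)) = 1024² + 6/(-4 - ½*(-5)) = 1048576 + 6/(-4 + 5/2) = 1048576 + 6/(-3/2) = 1048576 + 6*(-⅔) = 1048576 - 4 = 1048572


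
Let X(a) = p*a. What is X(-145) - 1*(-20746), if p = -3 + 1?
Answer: 21036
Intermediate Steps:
p = -2
X(a) = -2*a
X(-145) - 1*(-20746) = -2*(-145) - 1*(-20746) = 290 + 20746 = 21036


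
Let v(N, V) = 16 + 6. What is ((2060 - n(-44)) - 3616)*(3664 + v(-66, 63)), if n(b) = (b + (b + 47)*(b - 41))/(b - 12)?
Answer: -161142705/28 ≈ -5.7551e+6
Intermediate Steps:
n(b) = (b + (-41 + b)*(47 + b))/(-12 + b) (n(b) = (b + (47 + b)*(-41 + b))/(-12 + b) = (b + (-41 + b)*(47 + b))/(-12 + b))
v(N, V) = 22
((2060 - n(-44)) - 3616)*(3664 + v(-66, 63)) = ((2060 - (-1927 + (-44)² + 7*(-44))/(-12 - 44)) - 3616)*(3664 + 22) = ((2060 - (-1927 + 1936 - 308)/(-56)) - 3616)*3686 = ((2060 - (-1)*(-299)/56) - 3616)*3686 = ((2060 - 1*299/56) - 3616)*3686 = ((2060 - 299/56) - 3616)*3686 = (115061/56 - 3616)*3686 = -87435/56*3686 = -161142705/28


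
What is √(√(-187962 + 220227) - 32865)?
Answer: √(-32865 + 3*√3585) ≈ 180.79*I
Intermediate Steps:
√(√(-187962 + 220227) - 32865) = √(√32265 - 32865) = √(3*√3585 - 32865) = √(-32865 + 3*√3585)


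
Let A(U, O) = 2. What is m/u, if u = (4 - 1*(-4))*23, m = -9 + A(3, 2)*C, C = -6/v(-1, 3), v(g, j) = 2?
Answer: -15/184 ≈ -0.081522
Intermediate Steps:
C = -3 (C = -6/2 = -6*½ = -3)
m = -15 (m = -9 + 2*(-3) = -9 - 6 = -15)
u = 184 (u = (4 + 4)*23 = 8*23 = 184)
m/u = -15/184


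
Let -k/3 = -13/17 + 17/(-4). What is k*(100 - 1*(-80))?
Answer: 46035/17 ≈ 2707.9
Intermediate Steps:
k = 1023/68 (k = -3*(-13/17 + 17/(-4)) = -3*(-13*1/17 + 17*(-1/4)) = -3*(-13/17 - 17/4) = -3*(-341/68) = 1023/68 ≈ 15.044)
k*(100 - 1*(-80)) = 1023*(100 - 1*(-80))/68 = 1023*(100 + 80)/68 = (1023/68)*180 = 46035/17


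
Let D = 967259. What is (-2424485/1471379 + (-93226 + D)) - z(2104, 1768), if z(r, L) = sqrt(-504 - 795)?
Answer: 183718768146/210197 - I*sqrt(1299) ≈ 8.7403e+5 - 36.042*I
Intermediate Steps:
z(r, L) = I*sqrt(1299) (z(r, L) = sqrt(-1299) = I*sqrt(1299))
(-2424485/1471379 + (-93226 + D)) - z(2104, 1768) = (-2424485/1471379 + (-93226 + 967259)) - I*sqrt(1299) = (-2424485*1/1471379 + 874033) - I*sqrt(1299) = (-346355/210197 + 874033) - I*sqrt(1299) = 183718768146/210197 - I*sqrt(1299)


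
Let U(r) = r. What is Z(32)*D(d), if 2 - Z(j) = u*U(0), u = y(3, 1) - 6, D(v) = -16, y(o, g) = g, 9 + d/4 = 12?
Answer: -32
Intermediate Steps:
d = 12 (d = -36 + 4*12 = -36 + 48 = 12)
u = -5 (u = 1 - 6 = -5)
Z(j) = 2 (Z(j) = 2 - (-5)*0 = 2 - 1*0 = 2 + 0 = 2)
Z(32)*D(d) = 2*(-16) = -32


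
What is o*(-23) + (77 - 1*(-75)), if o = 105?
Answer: -2263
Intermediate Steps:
o*(-23) + (77 - 1*(-75)) = 105*(-23) + (77 - 1*(-75)) = -2415 + (77 + 75) = -2415 + 152 = -2263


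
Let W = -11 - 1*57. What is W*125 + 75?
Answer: -8425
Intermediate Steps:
W = -68 (W = -11 - 57 = -68)
W*125 + 75 = -68*125 + 75 = -8500 + 75 = -8425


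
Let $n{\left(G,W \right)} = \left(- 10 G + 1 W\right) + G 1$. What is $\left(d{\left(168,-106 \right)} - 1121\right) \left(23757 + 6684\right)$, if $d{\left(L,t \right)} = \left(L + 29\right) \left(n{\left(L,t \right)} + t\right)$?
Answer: $-10372740309$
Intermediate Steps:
$n{\left(G,W \right)} = W - 9 G$ ($n{\left(G,W \right)} = \left(- 10 G + W\right) + G = \left(W - 10 G\right) + G = W - 9 G$)
$d{\left(L,t \right)} = \left(29 + L\right) \left(- 9 L + 2 t\right)$ ($d{\left(L,t \right)} = \left(L + 29\right) \left(\left(t - 9 L\right) + t\right) = \left(29 + L\right) \left(- 9 L + 2 t\right)$)
$\left(d{\left(168,-106 \right)} - 1121\right) \left(23757 + 6684\right) = \left(\left(\left(-261\right) 168 + 58 \left(-106\right) + 168 \left(-106\right) - 168 \left(\left(-1\right) \left(-106\right) + 9 \cdot 168\right)\right) - 1121\right) \left(23757 + 6684\right) = \left(\left(-43848 - 6148 - 17808 - 168 \left(106 + 1512\right)\right) - 1121\right) 30441 = \left(\left(-43848 - 6148 - 17808 - 168 \cdot 1618\right) - 1121\right) 30441 = \left(\left(-43848 - 6148 - 17808 - 271824\right) - 1121\right) 30441 = \left(-339628 - 1121\right) 30441 = \left(-340749\right) 30441 = -10372740309$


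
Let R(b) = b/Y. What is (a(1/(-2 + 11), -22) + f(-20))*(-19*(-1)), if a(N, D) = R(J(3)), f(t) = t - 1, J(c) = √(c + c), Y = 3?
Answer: -399 + 19*√6/3 ≈ -383.49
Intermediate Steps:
J(c) = √2*√c (J(c) = √(2*c) = √2*√c)
f(t) = -1 + t
R(b) = b/3
a(N, D) = √6/3 (a(N, D) = (√2*√3)/3 = √6/3)
(a(1/(-2 + 11), -22) + f(-20))*(-19*(-1)) = (√6/3 + (-1 - 20))*(-19*(-1)) = (√6/3 - 21)*19 = (-21 + √6/3)*19 = -399 + 19*√6/3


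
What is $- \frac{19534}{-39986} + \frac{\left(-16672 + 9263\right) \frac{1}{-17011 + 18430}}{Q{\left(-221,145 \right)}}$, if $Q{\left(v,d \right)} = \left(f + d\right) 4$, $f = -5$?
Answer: $\frac{7613120743}{15887237520} \approx 0.4792$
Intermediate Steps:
$Q{\left(v,d \right)} = -20 + 4 d$ ($Q{\left(v,d \right)} = \left(-5 + d\right) 4 = -20 + 4 d$)
$- \frac{19534}{-39986} + \frac{\left(-16672 + 9263\right) \frac{1}{-17011 + 18430}}{Q{\left(-221,145 \right)}} = - \frac{19534}{-39986} + \frac{\left(-16672 + 9263\right) \frac{1}{-17011 + 18430}}{-20 + 4 \cdot 145} = \left(-19534\right) \left(- \frac{1}{39986}\right) + \frac{\left(-7409\right) \frac{1}{1419}}{-20 + 580} = \frac{9767}{19993} + \frac{\left(-7409\right) \frac{1}{1419}}{560} = \frac{9767}{19993} - \frac{7409}{794640} = \frac{7613120743}{15887237520}$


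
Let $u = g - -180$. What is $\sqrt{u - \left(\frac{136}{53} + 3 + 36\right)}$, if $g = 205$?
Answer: $\frac{\sqrt{964706}}{53} \approx 18.532$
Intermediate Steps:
$u = 385$ ($u = 205 - -180 = 205 + 180 = 385$)
$\sqrt{u - \left(\frac{136}{53} + 3 + 36\right)} = \sqrt{385 - \left(\frac{136}{53} + 3 + 36\right)} = \sqrt{385 + \left(\left(\left(-112\right) \left(- \frac{1}{112}\right) + 76 \cdot \frac{1}{53}\right) - \left(\left(5 + 3\right) + 36\right)\right)} = \sqrt{385 + \left(\left(1 + \frac{76}{53}\right) - \left(8 + 36\right)\right)} = \sqrt{385 + \left(\frac{129}{53} - 44\right)} = \sqrt{385 - \frac{2203}{53}} = \sqrt{\frac{18202}{53}} = \frac{\sqrt{964706}}{53}$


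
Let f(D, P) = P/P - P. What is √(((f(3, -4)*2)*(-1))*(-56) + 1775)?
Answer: √2335 ≈ 48.322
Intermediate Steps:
f(D, P) = 1 - P
√(((f(3, -4)*2)*(-1))*(-56) + 1775) = √((((1 - 1*(-4))*2)*(-1))*(-56) + 1775) = √((((1 + 4)*2)*(-1))*(-56) + 1775) = √(((5*2)*(-1))*(-56) + 1775) = √((10*(-1))*(-56) + 1775) = √(-10*(-56) + 1775) = √(560 + 1775) = √2335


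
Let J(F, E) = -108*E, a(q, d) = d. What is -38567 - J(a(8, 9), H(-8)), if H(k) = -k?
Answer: -37703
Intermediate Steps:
-38567 - J(a(8, 9), H(-8)) = -38567 - (-108)*(-1*(-8)) = -38567 - (-108)*8 = -38567 - 1*(-864) = -38567 + 864 = -37703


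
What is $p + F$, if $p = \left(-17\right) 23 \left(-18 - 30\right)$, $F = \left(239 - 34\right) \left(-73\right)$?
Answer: $3803$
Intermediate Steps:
$F = -14965$ ($F = 205 \left(-73\right) = -14965$)
$p = 18768$ ($p = \left(-391\right) \left(-48\right) = 18768$)
$p + F = 18768 - 14965 = 3803$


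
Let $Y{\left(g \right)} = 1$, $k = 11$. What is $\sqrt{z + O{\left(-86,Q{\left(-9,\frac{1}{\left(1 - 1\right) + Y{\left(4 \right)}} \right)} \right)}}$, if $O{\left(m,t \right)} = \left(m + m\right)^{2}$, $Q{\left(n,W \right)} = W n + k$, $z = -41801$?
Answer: $i \sqrt{12217} \approx 110.53 i$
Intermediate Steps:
$Q{\left(n,W \right)} = 11 + W n$ ($Q{\left(n,W \right)} = W n + 11 = 11 + W n$)
$O{\left(m,t \right)} = 4 m^{2}$ ($O{\left(m,t \right)} = \left(2 m\right)^{2} = 4 m^{2}$)
$\sqrt{z + O{\left(-86,Q{\left(-9,\frac{1}{\left(1 - 1\right) + Y{\left(4 \right)}} \right)} \right)}} = \sqrt{-41801 + 4 \left(-86\right)^{2}} = \sqrt{-41801 + 4 \cdot 7396} = \sqrt{-41801 + 29584} = \sqrt{-12217} = i \sqrt{12217}$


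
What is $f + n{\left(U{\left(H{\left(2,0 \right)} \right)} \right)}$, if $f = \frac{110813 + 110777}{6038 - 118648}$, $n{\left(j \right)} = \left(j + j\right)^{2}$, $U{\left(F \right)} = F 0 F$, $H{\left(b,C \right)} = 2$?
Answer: $- \frac{22159}{11261} \approx -1.9678$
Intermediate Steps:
$U{\left(F \right)} = 0$ ($U{\left(F \right)} = 0 F = 0$)
$n{\left(j \right)} = 4 j^{2}$ ($n{\left(j \right)} = \left(2 j\right)^{2} = 4 j^{2}$)
$f = - \frac{22159}{11261}$ ($f = \frac{221590}{-112610} = 221590 \left(- \frac{1}{112610}\right) = - \frac{22159}{11261} \approx -1.9678$)
$f + n{\left(U{\left(H{\left(2,0 \right)} \right)} \right)} = - \frac{22159}{11261} + 4 \cdot 0^{2} = - \frac{22159}{11261} + 4 \cdot 0 = - \frac{22159}{11261} + 0 = - \frac{22159}{11261}$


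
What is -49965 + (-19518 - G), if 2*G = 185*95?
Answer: -156541/2 ≈ -78271.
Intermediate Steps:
G = 17575/2 (G = (185*95)/2 = (1/2)*17575 = 17575/2 ≈ 8787.5)
-49965 + (-19518 - G) = -49965 + (-19518 - 1*17575/2) = -49965 + (-19518 - 17575/2) = -49965 - 56611/2 = -156541/2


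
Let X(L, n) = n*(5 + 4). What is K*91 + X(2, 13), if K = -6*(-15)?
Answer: 8307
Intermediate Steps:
X(L, n) = 9*n (X(L, n) = n*9 = 9*n)
K = 90
K*91 + X(2, 13) = 90*91 + 9*13 = 8190 + 117 = 8307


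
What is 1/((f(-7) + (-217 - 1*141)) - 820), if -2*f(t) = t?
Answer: -2/2349 ≈ -0.00085143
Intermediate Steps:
f(t) = -t/2
1/((f(-7) + (-217 - 1*141)) - 820) = 1/((-½*(-7) + (-217 - 1*141)) - 820) = 1/((7/2 + (-217 - 141)) - 820) = 1/((7/2 - 358) - 820) = 1/(-709/2 - 820) = 1/(-2349/2) = -2/2349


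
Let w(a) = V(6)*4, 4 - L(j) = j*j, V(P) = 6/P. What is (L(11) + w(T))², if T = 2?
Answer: 12769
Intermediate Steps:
L(j) = 4 - j² (L(j) = 4 - j*j = 4 - j²)
w(a) = 4 (w(a) = (6/6)*4 = (6*(⅙))*4 = 1*4 = 4)
(L(11) + w(T))² = ((4 - 1*11²) + 4)² = ((4 - 1*121) + 4)² = ((4 - 121) + 4)² = (-117 + 4)² = (-113)² = 12769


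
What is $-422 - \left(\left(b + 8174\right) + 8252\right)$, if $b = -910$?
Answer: $-15938$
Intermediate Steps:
$-422 - \left(\left(b + 8174\right) + 8252\right) = -422 - \left(\left(-910 + 8174\right) + 8252\right) = -422 - \left(7264 + 8252\right) = -422 - 15516 = -15938$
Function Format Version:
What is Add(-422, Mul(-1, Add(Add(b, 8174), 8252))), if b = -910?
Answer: -15938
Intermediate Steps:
Add(-422, Mul(-1, Add(Add(b, 8174), 8252))) = Add(-422, Mul(-1, Add(Add(-910, 8174), 8252))) = Add(-422, Mul(-1, Add(7264, 8252))) = Add(-422, Mul(-1, 15516)) = Add(-422, -15516) = -15938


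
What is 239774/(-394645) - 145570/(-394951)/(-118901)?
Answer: -11259860997152324/18532556371702895 ≈ -0.60757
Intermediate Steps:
239774/(-394645) - 145570/(-394951)/(-118901) = 239774*(-1/394645) - 145570*(-1/394951)*(-1/118901) = -239774/394645 + (145570/394951)*(-1/118901) = -239774/394645 - 145570/46960068851 = -11259860997152324/18532556371702895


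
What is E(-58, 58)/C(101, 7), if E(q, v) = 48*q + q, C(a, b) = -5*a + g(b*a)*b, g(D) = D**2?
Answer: -1421/1749219 ≈ -0.00081236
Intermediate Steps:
C(a, b) = -5*a + a**2*b**3 (C(a, b) = -5*a + (b*a)**2*b = -5*a + (a*b)**2*b = -5*a + (a**2*b**2)*b = -5*a + a**2*b**3)
E(q, v) = 49*q
E(-58, 58)/C(101, 7) = (49*(-58))/((101*(-5 + 101*7**3))) = -2842*1/(101*(-5 + 101*343)) = -2842*1/(101*(-5 + 34643)) = -2842/(101*34638) = -2842/3498438 = -2842*1/3498438 = -1421/1749219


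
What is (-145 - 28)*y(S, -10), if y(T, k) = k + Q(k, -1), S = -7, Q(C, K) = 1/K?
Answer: 1903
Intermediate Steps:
Q(C, K) = 1/K
y(T, k) = -1 + k (y(T, k) = k + 1/(-1) = k - 1 = -1 + k)
(-145 - 28)*y(S, -10) = (-145 - 28)*(-1 - 10) = -173*(-11) = 1903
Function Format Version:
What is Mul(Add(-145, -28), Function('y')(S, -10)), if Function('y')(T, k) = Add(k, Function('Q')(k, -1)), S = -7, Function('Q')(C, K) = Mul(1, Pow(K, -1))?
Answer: 1903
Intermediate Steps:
Function('Q')(C, K) = Pow(K, -1)
Function('y')(T, k) = Add(-1, k) (Function('y')(T, k) = Add(k, Pow(-1, -1)) = Add(k, -1) = Add(-1, k))
Mul(Add(-145, -28), Function('y')(S, -10)) = Mul(Add(-145, -28), Add(-1, -10)) = Mul(-173, -11) = 1903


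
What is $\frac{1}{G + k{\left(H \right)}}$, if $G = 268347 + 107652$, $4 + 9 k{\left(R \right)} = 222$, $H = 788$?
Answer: $\frac{9}{3384209} \approx 2.6594 \cdot 10^{-6}$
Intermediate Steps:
$k{\left(R \right)} = \frac{218}{9}$ ($k{\left(R \right)} = - \frac{4}{9} + \frac{1}{9} \cdot 222 = - \frac{4}{9} + \frac{74}{3} = \frac{218}{9}$)
$G = 375999$
$\frac{1}{G + k{\left(H \right)}} = \frac{1}{375999 + \frac{218}{9}} = \frac{1}{\frac{3384209}{9}} = \frac{9}{3384209}$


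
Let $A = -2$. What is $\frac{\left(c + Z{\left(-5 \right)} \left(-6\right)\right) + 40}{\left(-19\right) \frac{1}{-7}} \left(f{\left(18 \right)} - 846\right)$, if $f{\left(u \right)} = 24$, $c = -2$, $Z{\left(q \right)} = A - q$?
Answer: $- \frac{115080}{19} \approx -6056.8$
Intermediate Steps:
$Z{\left(q \right)} = -2 - q$
$\frac{\left(c + Z{\left(-5 \right)} \left(-6\right)\right) + 40}{\left(-19\right) \frac{1}{-7}} \left(f{\left(18 \right)} - 846\right) = \frac{\left(-2 + \left(-2 - -5\right) \left(-6\right)\right) + 40}{\left(-19\right) \frac{1}{-7}} \left(24 - 846\right) = \frac{\left(-2 + \left(-2 + 5\right) \left(-6\right)\right) + 40}{\left(-19\right) \left(- \frac{1}{7}\right)} \left(-822\right) = \frac{\left(-2 + 3 \left(-6\right)\right) + 40}{\frac{19}{7}} \left(-822\right) = \left(\left(-2 - 18\right) + 40\right) \frac{7}{19} \left(-822\right) = \left(-20 + 40\right) \frac{7}{19} \left(-822\right) = 20 \cdot \frac{7}{19} \left(-822\right) = \frac{140}{19} \left(-822\right) = - \frac{115080}{19}$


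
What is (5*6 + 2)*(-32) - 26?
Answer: -1050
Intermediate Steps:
(5*6 + 2)*(-32) - 26 = (30 + 2)*(-32) - 26 = 32*(-32) - 26 = -1024 - 26 = -1050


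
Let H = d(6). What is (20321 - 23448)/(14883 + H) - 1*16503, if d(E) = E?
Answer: -245716294/14889 ≈ -16503.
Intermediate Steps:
H = 6
(20321 - 23448)/(14883 + H) - 1*16503 = (20321 - 23448)/(14883 + 6) - 1*16503 = -3127/14889 - 16503 = -245716294/14889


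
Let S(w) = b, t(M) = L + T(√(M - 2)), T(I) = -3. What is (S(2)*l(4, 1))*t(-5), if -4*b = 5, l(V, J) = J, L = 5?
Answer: -5/2 ≈ -2.5000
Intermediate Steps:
b = -5/4 (b = -¼*5 = -5/4 ≈ -1.2500)
t(M) = 2 (t(M) = 5 - 3 = 2)
S(w) = -5/4
(S(2)*l(4, 1))*t(-5) = -5/4*1*2 = -5/4*2 = -5/2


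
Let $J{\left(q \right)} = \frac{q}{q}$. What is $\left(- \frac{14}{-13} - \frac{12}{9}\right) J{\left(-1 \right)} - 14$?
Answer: $- \frac{556}{39} \approx -14.256$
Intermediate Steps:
$J{\left(q \right)} = 1$
$\left(- \frac{14}{-13} - \frac{12}{9}\right) J{\left(-1 \right)} - 14 = \left(- \frac{14}{-13} - \frac{12}{9}\right) 1 - 14 = \left(\left(-14\right) \left(- \frac{1}{13}\right) - \frac{4}{3}\right) 1 - 14 = \left(\frac{14}{13} - \frac{4}{3}\right) 1 - 14 = \left(- \frac{10}{39}\right) 1 - 14 = - \frac{10}{39} - 14 = - \frac{556}{39}$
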